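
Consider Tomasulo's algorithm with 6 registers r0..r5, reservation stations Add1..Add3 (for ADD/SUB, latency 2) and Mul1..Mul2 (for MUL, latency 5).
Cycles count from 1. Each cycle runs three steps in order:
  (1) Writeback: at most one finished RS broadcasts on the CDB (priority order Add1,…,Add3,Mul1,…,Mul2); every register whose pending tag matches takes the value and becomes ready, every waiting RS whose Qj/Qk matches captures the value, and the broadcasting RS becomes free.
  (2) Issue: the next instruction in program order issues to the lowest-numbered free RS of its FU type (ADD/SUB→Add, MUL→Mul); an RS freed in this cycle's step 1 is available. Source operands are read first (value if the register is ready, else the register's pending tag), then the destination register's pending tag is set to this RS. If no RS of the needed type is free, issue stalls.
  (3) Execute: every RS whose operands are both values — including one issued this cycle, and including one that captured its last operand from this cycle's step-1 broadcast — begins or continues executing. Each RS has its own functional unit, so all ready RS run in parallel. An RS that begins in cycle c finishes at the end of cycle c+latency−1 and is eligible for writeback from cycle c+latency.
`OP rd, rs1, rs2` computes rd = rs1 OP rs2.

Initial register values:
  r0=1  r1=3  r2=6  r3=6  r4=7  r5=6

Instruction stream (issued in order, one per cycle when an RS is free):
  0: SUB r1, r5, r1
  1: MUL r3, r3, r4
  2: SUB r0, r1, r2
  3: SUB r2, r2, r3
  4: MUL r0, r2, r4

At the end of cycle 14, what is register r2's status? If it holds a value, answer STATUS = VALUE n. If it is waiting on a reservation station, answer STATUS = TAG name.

STATUS = VALUE -36

c1: issue SUB r1<-Add1 | r0:1,r1:Add1,r2:6,r3:6,r4:7,r5:6
c2: issue MUL r3<-Mul1 | r0:1,r1:Add1,r2:6,r3:Mul1,r4:7,r5:6
c3: CDB Add1=3; issue SUB r0<-Add1 | r0:Add1,r1:3,r2:6,r3:Mul1,r4:7,r5:6
c4: issue SUB r2<-Add2 | r0:Add1,r1:3,r2:Add2,r3:Mul1,r4:7,r5:6
c5: CDB Add1=-3; issue MUL r0<-Mul2 | r0:Mul2,r1:3,r2:Add2,r3:Mul1,r4:7,r5:6
c6: - | r0:Mul2,r1:3,r2:Add2,r3:Mul1,r4:7,r5:6
c7: CDB Mul1=42 | r0:Mul2,r1:3,r2:Add2,r3:42,r4:7,r5:6
c8: - | r0:Mul2,r1:3,r2:Add2,r3:42,r4:7,r5:6
c9: CDB Add2=-36 | r0:Mul2,r1:3,r2:-36,r3:42,r4:7,r5:6
c10: - | r0:Mul2,r1:3,r2:-36,r3:42,r4:7,r5:6
c11: - | r0:Mul2,r1:3,r2:-36,r3:42,r4:7,r5:6
c12: - | r0:Mul2,r1:3,r2:-36,r3:42,r4:7,r5:6
c13: - | r0:Mul2,r1:3,r2:-36,r3:42,r4:7,r5:6
c14: CDB Mul2=-252 | r0:-252,r1:3,r2:-36,r3:42,r4:7,r5:6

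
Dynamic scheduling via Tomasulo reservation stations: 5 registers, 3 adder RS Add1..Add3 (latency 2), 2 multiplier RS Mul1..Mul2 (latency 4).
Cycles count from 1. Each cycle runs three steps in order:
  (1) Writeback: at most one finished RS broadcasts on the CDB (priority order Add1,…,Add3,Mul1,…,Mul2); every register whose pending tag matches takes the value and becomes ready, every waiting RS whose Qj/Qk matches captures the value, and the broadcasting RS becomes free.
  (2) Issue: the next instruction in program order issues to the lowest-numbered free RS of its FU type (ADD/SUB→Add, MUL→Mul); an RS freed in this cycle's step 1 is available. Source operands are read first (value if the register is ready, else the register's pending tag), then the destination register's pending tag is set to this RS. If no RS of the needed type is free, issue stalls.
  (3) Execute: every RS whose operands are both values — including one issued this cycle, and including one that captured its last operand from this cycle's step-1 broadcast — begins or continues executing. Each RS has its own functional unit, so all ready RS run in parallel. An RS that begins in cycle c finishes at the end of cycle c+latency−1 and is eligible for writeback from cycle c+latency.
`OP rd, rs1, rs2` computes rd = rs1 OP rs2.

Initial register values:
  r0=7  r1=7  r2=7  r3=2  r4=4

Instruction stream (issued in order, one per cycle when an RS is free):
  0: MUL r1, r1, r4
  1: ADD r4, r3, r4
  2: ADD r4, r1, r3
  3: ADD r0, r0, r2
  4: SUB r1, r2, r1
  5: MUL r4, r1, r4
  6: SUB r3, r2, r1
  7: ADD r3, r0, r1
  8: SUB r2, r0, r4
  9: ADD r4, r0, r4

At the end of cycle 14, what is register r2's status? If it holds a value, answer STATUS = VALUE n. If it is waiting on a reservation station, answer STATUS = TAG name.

STATUS = TAG Add3

c1: issue MUL r1<-Mul1 | r0:7,r1:Mul1,r2:7,r3:2,r4:4
c2: issue ADD r4<-Add1 | r0:7,r1:Mul1,r2:7,r3:2,r4:Add1
c3: issue ADD r4<-Add2 | r0:7,r1:Mul1,r2:7,r3:2,r4:Add2
c4: CDB Add1=6; issue ADD r0<-Add1 | r0:Add1,r1:Mul1,r2:7,r3:2,r4:Add2
c5: CDB Mul1=28; issue SUB r1<-Add3 | r0:Add1,r1:Add3,r2:7,r3:2,r4:Add2
c6: CDB Add1=14; issue MUL r4<-Mul1 | r0:14,r1:Add3,r2:7,r3:2,r4:Mul1
c7: CDB Add2=30; issue SUB r3<-Add1 | r0:14,r1:Add3,r2:7,r3:Add1,r4:Mul1
c8: CDB Add3=-21; issue ADD r3<-Add2 | r0:14,r1:-21,r2:7,r3:Add2,r4:Mul1
c9: issue SUB r2<-Add3 | r0:14,r1:-21,r2:Add3,r3:Add2,r4:Mul1
c10: CDB Add1=28; issue ADD r4<-Add1 | r0:14,r1:-21,r2:Add3,r3:Add2,r4:Add1
c11: CDB Add2=-7 | r0:14,r1:-21,r2:Add3,r3:-7,r4:Add1
c12: CDB Mul1=-630 | r0:14,r1:-21,r2:Add3,r3:-7,r4:Add1
c13: - | r0:14,r1:-21,r2:Add3,r3:-7,r4:Add1
c14: CDB Add1=-616 | r0:14,r1:-21,r2:Add3,r3:-7,r4:-616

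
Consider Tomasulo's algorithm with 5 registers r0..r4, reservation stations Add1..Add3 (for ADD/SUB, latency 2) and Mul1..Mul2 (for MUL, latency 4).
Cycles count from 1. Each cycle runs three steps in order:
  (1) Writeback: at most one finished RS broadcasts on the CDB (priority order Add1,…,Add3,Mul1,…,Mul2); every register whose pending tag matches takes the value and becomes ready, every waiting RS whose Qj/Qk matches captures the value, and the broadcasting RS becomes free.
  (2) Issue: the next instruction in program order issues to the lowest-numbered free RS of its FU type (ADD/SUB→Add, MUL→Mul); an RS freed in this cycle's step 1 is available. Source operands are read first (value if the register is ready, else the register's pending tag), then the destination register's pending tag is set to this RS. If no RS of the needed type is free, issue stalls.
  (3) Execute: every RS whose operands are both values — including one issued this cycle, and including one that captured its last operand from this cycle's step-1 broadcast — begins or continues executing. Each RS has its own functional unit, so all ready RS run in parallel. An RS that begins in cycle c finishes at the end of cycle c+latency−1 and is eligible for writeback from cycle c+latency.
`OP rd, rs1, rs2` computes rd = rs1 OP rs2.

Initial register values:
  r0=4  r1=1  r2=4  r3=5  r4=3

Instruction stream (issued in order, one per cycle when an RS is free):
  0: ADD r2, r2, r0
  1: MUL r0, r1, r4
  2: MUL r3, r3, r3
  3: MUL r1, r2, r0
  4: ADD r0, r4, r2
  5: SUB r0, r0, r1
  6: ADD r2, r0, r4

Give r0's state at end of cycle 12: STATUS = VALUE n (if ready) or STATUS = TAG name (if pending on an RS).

STATUS = VALUE -13

  c1: issue ADD r2<-Add1  regs: r0:4,r1:1,r2:Add1,r3:5,r4:3
  c2: issue MUL r0<-Mul1  regs: r0:Mul1,r1:1,r2:Add1,r3:5,r4:3
  c3: CDB Add1=8; issue MUL r3<-Mul2  regs: r0:Mul1,r1:1,r2:8,r3:Mul2,r4:3
  c4: stall  regs: r0:Mul1,r1:1,r2:8,r3:Mul2,r4:3
  c5: stall  regs: r0:Mul1,r1:1,r2:8,r3:Mul2,r4:3
  c6: CDB Mul1=3; issue MUL r1<-Mul1  regs: r0:3,r1:Mul1,r2:8,r3:Mul2,r4:3
  c7: CDB Mul2=25; issue ADD r0<-Add1  regs: r0:Add1,r1:Mul1,r2:8,r3:25,r4:3
  c8: issue SUB r0<-Add2  regs: r0:Add2,r1:Mul1,r2:8,r3:25,r4:3
  c9: CDB Add1=11; issue ADD r2<-Add1  regs: r0:Add2,r1:Mul1,r2:Add1,r3:25,r4:3
  c10: CDB Mul1=24  regs: r0:Add2,r1:24,r2:Add1,r3:25,r4:3
  c11: -  regs: r0:Add2,r1:24,r2:Add1,r3:25,r4:3
  c12: CDB Add2=-13  regs: r0:-13,r1:24,r2:Add1,r3:25,r4:3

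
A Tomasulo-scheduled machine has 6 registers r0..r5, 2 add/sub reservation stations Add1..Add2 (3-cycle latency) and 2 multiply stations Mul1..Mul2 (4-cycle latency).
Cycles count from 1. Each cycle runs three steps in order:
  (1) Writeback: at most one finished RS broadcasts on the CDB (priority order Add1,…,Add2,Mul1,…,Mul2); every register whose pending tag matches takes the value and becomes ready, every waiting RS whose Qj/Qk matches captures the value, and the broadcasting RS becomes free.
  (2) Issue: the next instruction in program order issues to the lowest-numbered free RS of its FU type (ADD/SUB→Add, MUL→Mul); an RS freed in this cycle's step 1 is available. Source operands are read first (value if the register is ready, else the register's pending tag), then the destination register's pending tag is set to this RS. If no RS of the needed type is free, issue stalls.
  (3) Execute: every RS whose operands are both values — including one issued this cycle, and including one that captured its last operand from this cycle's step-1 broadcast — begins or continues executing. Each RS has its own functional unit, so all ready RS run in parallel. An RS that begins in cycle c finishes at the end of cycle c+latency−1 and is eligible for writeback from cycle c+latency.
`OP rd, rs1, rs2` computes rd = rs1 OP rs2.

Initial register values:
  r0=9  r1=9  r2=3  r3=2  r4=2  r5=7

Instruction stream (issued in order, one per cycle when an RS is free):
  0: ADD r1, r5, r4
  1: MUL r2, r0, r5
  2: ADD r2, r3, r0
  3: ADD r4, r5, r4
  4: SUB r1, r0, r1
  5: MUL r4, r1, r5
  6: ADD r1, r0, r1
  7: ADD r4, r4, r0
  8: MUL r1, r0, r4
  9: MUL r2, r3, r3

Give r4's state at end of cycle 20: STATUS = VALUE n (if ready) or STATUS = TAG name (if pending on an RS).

STATUS = VALUE 9

  c1: issue ADD r1<-Add1  regs: r0:9,r1:Add1,r2:3,r3:2,r4:2,r5:7
  c2: issue MUL r2<-Mul1  regs: r0:9,r1:Add1,r2:Mul1,r3:2,r4:2,r5:7
  c3: issue ADD r2<-Add2  regs: r0:9,r1:Add1,r2:Add2,r3:2,r4:2,r5:7
  c4: CDB Add1=9; issue ADD r4<-Add1  regs: r0:9,r1:9,r2:Add2,r3:2,r4:Add1,r5:7
  c5: stall  regs: r0:9,r1:9,r2:Add2,r3:2,r4:Add1,r5:7
  c6: CDB Add2=11; issue SUB r1<-Add2  regs: r0:9,r1:Add2,r2:11,r3:2,r4:Add1,r5:7
  c7: CDB Add1=9; issue MUL r4<-Mul2  regs: r0:9,r1:Add2,r2:11,r3:2,r4:Mul2,r5:7
  c8: CDB Mul1=63; issue ADD r1<-Add1  regs: r0:9,r1:Add1,r2:11,r3:2,r4:Mul2,r5:7
  c9: CDB Add2=0; issue ADD r4<-Add2  regs: r0:9,r1:Add1,r2:11,r3:2,r4:Add2,r5:7
  c10: issue MUL r1<-Mul1  regs: r0:9,r1:Mul1,r2:11,r3:2,r4:Add2,r5:7
  c11: stall  regs: r0:9,r1:Mul1,r2:11,r3:2,r4:Add2,r5:7
  c12: CDB Add1=9; stall  regs: r0:9,r1:Mul1,r2:11,r3:2,r4:Add2,r5:7
  c13: CDB Mul2=0; issue MUL r2<-Mul2  regs: r0:9,r1:Mul1,r2:Mul2,r3:2,r4:Add2,r5:7
  c14: -  regs: r0:9,r1:Mul1,r2:Mul2,r3:2,r4:Add2,r5:7
  c15: -  regs: r0:9,r1:Mul1,r2:Mul2,r3:2,r4:Add2,r5:7
  c16: CDB Add2=9  regs: r0:9,r1:Mul1,r2:Mul2,r3:2,r4:9,r5:7
  c17: CDB Mul2=4  regs: r0:9,r1:Mul1,r2:4,r3:2,r4:9,r5:7
  c18: -  regs: r0:9,r1:Mul1,r2:4,r3:2,r4:9,r5:7
  c19: -  regs: r0:9,r1:Mul1,r2:4,r3:2,r4:9,r5:7
  c20: CDB Mul1=81  regs: r0:9,r1:81,r2:4,r3:2,r4:9,r5:7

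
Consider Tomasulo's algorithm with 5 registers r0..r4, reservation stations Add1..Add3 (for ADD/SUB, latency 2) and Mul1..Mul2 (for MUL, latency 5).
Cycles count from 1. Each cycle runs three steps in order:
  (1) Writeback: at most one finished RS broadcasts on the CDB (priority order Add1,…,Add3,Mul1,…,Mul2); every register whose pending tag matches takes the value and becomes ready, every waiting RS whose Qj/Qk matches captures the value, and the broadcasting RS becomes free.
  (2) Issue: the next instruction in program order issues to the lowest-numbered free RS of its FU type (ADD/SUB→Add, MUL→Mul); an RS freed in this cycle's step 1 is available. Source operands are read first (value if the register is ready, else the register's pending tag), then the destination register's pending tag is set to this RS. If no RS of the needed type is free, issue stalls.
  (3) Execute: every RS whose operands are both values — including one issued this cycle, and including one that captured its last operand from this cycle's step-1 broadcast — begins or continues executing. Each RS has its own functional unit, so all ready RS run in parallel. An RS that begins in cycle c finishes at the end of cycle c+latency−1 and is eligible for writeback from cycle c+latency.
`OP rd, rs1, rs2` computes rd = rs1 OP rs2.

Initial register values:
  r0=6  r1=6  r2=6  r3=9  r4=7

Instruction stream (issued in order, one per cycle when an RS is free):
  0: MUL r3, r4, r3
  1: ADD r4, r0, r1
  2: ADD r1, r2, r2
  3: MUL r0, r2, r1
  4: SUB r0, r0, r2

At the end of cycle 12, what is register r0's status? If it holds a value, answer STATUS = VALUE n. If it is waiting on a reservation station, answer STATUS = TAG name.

c1: issue MUL r3<-Mul1 | r0:6,r1:6,r2:6,r3:Mul1,r4:7
c2: issue ADD r4<-Add1 | r0:6,r1:6,r2:6,r3:Mul1,r4:Add1
c3: issue ADD r1<-Add2 | r0:6,r1:Add2,r2:6,r3:Mul1,r4:Add1
c4: CDB Add1=12; issue MUL r0<-Mul2 | r0:Mul2,r1:Add2,r2:6,r3:Mul1,r4:12
c5: CDB Add2=12; issue SUB r0<-Add1 | r0:Add1,r1:12,r2:6,r3:Mul1,r4:12
c6: CDB Mul1=63 | r0:Add1,r1:12,r2:6,r3:63,r4:12
c7: - | r0:Add1,r1:12,r2:6,r3:63,r4:12
c8: - | r0:Add1,r1:12,r2:6,r3:63,r4:12
c9: - | r0:Add1,r1:12,r2:6,r3:63,r4:12
c10: CDB Mul2=72 | r0:Add1,r1:12,r2:6,r3:63,r4:12
c11: - | r0:Add1,r1:12,r2:6,r3:63,r4:12
c12: CDB Add1=66 | r0:66,r1:12,r2:6,r3:63,r4:12

STATUS = VALUE 66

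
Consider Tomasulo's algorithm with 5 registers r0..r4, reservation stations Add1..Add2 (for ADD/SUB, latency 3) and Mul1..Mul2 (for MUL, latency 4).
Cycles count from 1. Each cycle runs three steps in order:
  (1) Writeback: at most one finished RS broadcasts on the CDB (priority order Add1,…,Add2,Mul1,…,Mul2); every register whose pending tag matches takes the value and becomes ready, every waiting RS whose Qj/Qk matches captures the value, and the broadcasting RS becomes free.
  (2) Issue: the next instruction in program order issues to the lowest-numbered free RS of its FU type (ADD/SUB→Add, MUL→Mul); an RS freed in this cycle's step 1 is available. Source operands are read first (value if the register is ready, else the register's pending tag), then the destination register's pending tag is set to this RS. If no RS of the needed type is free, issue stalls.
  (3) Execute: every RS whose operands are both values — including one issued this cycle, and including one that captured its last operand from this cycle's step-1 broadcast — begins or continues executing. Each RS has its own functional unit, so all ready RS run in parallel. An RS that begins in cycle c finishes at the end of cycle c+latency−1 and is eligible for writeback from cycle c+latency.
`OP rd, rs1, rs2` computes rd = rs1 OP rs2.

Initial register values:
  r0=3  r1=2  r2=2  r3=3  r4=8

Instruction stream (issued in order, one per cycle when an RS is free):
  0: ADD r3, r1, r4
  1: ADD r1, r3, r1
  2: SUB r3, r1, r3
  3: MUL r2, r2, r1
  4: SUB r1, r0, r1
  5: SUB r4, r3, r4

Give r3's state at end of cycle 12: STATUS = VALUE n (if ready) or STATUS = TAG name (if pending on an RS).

STATUS = VALUE 2

c1: issue ADD r3<-Add1 | r0:3,r1:2,r2:2,r3:Add1,r4:8
c2: issue ADD r1<-Add2 | r0:3,r1:Add2,r2:2,r3:Add1,r4:8
c3: stall | r0:3,r1:Add2,r2:2,r3:Add1,r4:8
c4: CDB Add1=10; issue SUB r3<-Add1 | r0:3,r1:Add2,r2:2,r3:Add1,r4:8
c5: issue MUL r2<-Mul1 | r0:3,r1:Add2,r2:Mul1,r3:Add1,r4:8
c6: stall | r0:3,r1:Add2,r2:Mul1,r3:Add1,r4:8
c7: CDB Add2=12; issue SUB r1<-Add2 | r0:3,r1:Add2,r2:Mul1,r3:Add1,r4:8
c8: stall | r0:3,r1:Add2,r2:Mul1,r3:Add1,r4:8
c9: stall | r0:3,r1:Add2,r2:Mul1,r3:Add1,r4:8
c10: CDB Add1=2; issue SUB r4<-Add1 | r0:3,r1:Add2,r2:Mul1,r3:2,r4:Add1
c11: CDB Add2=-9 | r0:3,r1:-9,r2:Mul1,r3:2,r4:Add1
c12: CDB Mul1=24 | r0:3,r1:-9,r2:24,r3:2,r4:Add1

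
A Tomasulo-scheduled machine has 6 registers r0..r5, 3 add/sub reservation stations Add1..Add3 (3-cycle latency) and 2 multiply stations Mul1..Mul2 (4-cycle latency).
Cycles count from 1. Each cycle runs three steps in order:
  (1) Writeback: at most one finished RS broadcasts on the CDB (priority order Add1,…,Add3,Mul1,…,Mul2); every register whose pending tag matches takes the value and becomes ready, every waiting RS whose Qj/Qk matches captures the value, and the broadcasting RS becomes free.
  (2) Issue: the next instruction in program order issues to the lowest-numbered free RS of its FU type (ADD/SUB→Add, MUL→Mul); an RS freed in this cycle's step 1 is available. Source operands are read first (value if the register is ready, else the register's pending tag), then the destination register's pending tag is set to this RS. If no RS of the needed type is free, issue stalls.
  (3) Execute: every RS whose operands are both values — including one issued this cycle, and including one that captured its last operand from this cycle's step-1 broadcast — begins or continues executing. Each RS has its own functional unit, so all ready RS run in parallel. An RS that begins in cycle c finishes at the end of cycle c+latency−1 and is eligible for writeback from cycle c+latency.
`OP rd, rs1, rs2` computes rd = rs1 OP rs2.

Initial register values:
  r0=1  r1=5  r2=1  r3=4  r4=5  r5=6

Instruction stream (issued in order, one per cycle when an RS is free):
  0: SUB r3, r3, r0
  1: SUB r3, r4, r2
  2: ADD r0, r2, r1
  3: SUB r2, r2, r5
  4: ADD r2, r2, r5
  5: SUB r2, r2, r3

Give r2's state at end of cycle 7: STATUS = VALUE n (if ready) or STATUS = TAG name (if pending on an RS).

cycle 1: issue SUB r3<-Add1 // r0:1,r1:5,r2:1,r3:Add1,r4:5,r5:6
cycle 2: issue SUB r3<-Add2 // r0:1,r1:5,r2:1,r3:Add2,r4:5,r5:6
cycle 3: issue ADD r0<-Add3 // r0:Add3,r1:5,r2:1,r3:Add2,r4:5,r5:6
cycle 4: CDB Add1=3; issue SUB r2<-Add1 // r0:Add3,r1:5,r2:Add1,r3:Add2,r4:5,r5:6
cycle 5: CDB Add2=4; issue ADD r2<-Add2 // r0:Add3,r1:5,r2:Add2,r3:4,r4:5,r5:6
cycle 6: CDB Add3=6; issue SUB r2<-Add3 // r0:6,r1:5,r2:Add3,r3:4,r4:5,r5:6
cycle 7: CDB Add1=-5 // r0:6,r1:5,r2:Add3,r3:4,r4:5,r5:6

STATUS = TAG Add3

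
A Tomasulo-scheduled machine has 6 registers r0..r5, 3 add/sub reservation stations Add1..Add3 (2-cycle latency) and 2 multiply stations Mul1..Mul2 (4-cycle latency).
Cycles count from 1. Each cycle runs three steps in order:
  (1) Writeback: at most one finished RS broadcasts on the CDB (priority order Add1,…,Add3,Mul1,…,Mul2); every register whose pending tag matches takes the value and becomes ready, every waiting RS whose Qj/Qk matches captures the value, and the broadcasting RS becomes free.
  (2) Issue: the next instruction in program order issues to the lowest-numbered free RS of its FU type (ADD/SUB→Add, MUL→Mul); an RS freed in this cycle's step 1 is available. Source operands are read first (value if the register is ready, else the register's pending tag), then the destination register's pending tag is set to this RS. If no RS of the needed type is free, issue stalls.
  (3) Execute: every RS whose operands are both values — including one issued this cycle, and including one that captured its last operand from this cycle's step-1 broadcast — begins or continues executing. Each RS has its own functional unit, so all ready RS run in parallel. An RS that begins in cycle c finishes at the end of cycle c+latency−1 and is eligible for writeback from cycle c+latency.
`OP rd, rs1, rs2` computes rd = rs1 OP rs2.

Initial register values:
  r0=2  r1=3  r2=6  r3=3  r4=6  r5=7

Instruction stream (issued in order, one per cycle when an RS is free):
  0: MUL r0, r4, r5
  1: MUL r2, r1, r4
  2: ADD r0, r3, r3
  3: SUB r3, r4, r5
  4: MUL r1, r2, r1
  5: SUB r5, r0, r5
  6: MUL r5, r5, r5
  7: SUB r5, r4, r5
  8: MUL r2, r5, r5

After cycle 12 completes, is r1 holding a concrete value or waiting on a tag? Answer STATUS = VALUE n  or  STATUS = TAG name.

STATUS = VALUE 54

c1: issue MUL r0<-Mul1 | r0:Mul1,r1:3,r2:6,r3:3,r4:6,r5:7
c2: issue MUL r2<-Mul2 | r0:Mul1,r1:3,r2:Mul2,r3:3,r4:6,r5:7
c3: issue ADD r0<-Add1 | r0:Add1,r1:3,r2:Mul2,r3:3,r4:6,r5:7
c4: issue SUB r3<-Add2 | r0:Add1,r1:3,r2:Mul2,r3:Add2,r4:6,r5:7
c5: CDB Add1=6; stall | r0:6,r1:3,r2:Mul2,r3:Add2,r4:6,r5:7
c6: CDB Add2=-1; stall | r0:6,r1:3,r2:Mul2,r3:-1,r4:6,r5:7
c7: CDB Mul1=42; issue MUL r1<-Mul1 | r0:6,r1:Mul1,r2:Mul2,r3:-1,r4:6,r5:7
c8: CDB Mul2=18; issue SUB r5<-Add1 | r0:6,r1:Mul1,r2:18,r3:-1,r4:6,r5:Add1
c9: issue MUL r5<-Mul2 | r0:6,r1:Mul1,r2:18,r3:-1,r4:6,r5:Mul2
c10: CDB Add1=-1; issue SUB r5<-Add1 | r0:6,r1:Mul1,r2:18,r3:-1,r4:6,r5:Add1
c11: stall | r0:6,r1:Mul1,r2:18,r3:-1,r4:6,r5:Add1
c12: CDB Mul1=54; issue MUL r2<-Mul1 | r0:6,r1:54,r2:Mul1,r3:-1,r4:6,r5:Add1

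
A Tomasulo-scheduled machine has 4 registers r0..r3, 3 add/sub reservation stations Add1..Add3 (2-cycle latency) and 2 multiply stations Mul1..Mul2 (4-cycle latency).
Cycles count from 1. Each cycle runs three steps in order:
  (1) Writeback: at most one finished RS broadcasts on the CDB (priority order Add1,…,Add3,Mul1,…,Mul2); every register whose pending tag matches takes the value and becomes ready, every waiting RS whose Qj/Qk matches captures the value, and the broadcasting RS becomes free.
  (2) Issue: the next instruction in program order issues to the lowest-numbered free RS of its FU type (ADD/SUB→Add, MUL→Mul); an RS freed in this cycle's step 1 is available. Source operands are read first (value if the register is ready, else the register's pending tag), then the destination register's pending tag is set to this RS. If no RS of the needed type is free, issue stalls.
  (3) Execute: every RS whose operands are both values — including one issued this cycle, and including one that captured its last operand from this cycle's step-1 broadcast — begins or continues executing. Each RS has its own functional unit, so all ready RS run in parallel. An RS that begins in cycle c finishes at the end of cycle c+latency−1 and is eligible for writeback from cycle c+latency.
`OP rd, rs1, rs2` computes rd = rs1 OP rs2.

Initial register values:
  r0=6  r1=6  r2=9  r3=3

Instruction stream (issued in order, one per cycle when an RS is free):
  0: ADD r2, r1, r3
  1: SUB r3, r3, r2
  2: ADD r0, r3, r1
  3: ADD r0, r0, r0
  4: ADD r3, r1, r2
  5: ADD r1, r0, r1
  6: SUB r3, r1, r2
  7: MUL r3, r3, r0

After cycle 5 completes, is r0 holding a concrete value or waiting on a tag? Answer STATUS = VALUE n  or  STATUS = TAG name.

STATUS = TAG Add3

  c1: issue ADD r2<-Add1  regs: r0:6,r1:6,r2:Add1,r3:3
  c2: issue SUB r3<-Add2  regs: r0:6,r1:6,r2:Add1,r3:Add2
  c3: CDB Add1=9; issue ADD r0<-Add1  regs: r0:Add1,r1:6,r2:9,r3:Add2
  c4: issue ADD r0<-Add3  regs: r0:Add3,r1:6,r2:9,r3:Add2
  c5: CDB Add2=-6; issue ADD r3<-Add2  regs: r0:Add3,r1:6,r2:9,r3:Add2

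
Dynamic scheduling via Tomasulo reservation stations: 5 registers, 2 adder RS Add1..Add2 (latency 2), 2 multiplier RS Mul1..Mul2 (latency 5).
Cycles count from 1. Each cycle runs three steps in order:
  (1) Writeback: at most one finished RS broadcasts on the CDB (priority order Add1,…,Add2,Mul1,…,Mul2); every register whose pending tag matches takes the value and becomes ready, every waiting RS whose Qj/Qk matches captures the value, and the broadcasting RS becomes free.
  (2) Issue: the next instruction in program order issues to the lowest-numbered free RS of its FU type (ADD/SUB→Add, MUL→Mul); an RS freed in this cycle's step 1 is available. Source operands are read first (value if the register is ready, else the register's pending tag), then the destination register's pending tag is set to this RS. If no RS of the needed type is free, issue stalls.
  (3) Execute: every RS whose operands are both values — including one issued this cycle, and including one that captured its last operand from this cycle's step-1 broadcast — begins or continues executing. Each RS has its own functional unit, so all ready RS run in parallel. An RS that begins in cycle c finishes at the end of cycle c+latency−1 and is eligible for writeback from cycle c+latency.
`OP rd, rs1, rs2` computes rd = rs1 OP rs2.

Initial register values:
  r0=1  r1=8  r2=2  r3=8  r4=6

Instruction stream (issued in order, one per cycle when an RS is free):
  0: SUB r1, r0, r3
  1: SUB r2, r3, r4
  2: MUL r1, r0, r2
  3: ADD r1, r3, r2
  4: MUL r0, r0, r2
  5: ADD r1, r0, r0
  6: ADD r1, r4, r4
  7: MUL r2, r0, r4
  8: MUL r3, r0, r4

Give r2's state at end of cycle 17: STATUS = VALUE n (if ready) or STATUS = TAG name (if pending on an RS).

STATUS = VALUE 12

c1: issue SUB r1<-Add1 | r0:1,r1:Add1,r2:2,r3:8,r4:6
c2: issue SUB r2<-Add2 | r0:1,r1:Add1,r2:Add2,r3:8,r4:6
c3: CDB Add1=-7; issue MUL r1<-Mul1 | r0:1,r1:Mul1,r2:Add2,r3:8,r4:6
c4: CDB Add2=2; issue ADD r1<-Add1 | r0:1,r1:Add1,r2:2,r3:8,r4:6
c5: issue MUL r0<-Mul2 | r0:Mul2,r1:Add1,r2:2,r3:8,r4:6
c6: CDB Add1=10; issue ADD r1<-Add1 | r0:Mul2,r1:Add1,r2:2,r3:8,r4:6
c7: issue ADD r1<-Add2 | r0:Mul2,r1:Add2,r2:2,r3:8,r4:6
c8: stall | r0:Mul2,r1:Add2,r2:2,r3:8,r4:6
c9: CDB Add2=12; stall | r0:Mul2,r1:12,r2:2,r3:8,r4:6
c10: CDB Mul1=2; issue MUL r2<-Mul1 | r0:Mul2,r1:12,r2:Mul1,r3:8,r4:6
c11: CDB Mul2=2; issue MUL r3<-Mul2 | r0:2,r1:12,r2:Mul1,r3:Mul2,r4:6
c12: - | r0:2,r1:12,r2:Mul1,r3:Mul2,r4:6
c13: CDB Add1=4 | r0:2,r1:12,r2:Mul1,r3:Mul2,r4:6
c14: - | r0:2,r1:12,r2:Mul1,r3:Mul2,r4:6
c15: - | r0:2,r1:12,r2:Mul1,r3:Mul2,r4:6
c16: CDB Mul1=12 | r0:2,r1:12,r2:12,r3:Mul2,r4:6
c17: CDB Mul2=12 | r0:2,r1:12,r2:12,r3:12,r4:6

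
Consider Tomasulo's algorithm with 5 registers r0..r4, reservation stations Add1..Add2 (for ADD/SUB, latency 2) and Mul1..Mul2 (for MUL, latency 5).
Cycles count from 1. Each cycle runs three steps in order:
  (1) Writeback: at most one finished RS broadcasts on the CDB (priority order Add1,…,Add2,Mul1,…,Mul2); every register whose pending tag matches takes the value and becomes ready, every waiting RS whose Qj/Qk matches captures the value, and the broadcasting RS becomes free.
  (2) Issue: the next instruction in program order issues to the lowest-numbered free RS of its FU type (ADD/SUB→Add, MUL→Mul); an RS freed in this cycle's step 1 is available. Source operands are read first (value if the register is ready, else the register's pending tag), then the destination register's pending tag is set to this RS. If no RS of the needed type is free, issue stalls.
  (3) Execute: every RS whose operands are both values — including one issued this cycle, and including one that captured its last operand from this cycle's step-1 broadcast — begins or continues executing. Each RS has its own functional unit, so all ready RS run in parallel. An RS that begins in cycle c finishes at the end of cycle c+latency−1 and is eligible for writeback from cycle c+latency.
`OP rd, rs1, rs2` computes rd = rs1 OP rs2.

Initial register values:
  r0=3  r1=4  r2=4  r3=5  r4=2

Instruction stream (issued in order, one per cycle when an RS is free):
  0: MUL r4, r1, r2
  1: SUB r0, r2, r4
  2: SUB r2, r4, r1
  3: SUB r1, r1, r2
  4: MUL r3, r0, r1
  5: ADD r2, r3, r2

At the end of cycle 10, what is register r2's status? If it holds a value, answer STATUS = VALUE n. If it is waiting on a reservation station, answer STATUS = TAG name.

c1: issue MUL r4<-Mul1 | r0:3,r1:4,r2:4,r3:5,r4:Mul1
c2: issue SUB r0<-Add1 | r0:Add1,r1:4,r2:4,r3:5,r4:Mul1
c3: issue SUB r2<-Add2 | r0:Add1,r1:4,r2:Add2,r3:5,r4:Mul1
c4: stall | r0:Add1,r1:4,r2:Add2,r3:5,r4:Mul1
c5: stall | r0:Add1,r1:4,r2:Add2,r3:5,r4:Mul1
c6: CDB Mul1=16; stall | r0:Add1,r1:4,r2:Add2,r3:5,r4:16
c7: stall | r0:Add1,r1:4,r2:Add2,r3:5,r4:16
c8: CDB Add1=-12; issue SUB r1<-Add1 | r0:-12,r1:Add1,r2:Add2,r3:5,r4:16
c9: CDB Add2=12; issue MUL r3<-Mul1 | r0:-12,r1:Add1,r2:12,r3:Mul1,r4:16
c10: issue ADD r2<-Add2 | r0:-12,r1:Add1,r2:Add2,r3:Mul1,r4:16

STATUS = TAG Add2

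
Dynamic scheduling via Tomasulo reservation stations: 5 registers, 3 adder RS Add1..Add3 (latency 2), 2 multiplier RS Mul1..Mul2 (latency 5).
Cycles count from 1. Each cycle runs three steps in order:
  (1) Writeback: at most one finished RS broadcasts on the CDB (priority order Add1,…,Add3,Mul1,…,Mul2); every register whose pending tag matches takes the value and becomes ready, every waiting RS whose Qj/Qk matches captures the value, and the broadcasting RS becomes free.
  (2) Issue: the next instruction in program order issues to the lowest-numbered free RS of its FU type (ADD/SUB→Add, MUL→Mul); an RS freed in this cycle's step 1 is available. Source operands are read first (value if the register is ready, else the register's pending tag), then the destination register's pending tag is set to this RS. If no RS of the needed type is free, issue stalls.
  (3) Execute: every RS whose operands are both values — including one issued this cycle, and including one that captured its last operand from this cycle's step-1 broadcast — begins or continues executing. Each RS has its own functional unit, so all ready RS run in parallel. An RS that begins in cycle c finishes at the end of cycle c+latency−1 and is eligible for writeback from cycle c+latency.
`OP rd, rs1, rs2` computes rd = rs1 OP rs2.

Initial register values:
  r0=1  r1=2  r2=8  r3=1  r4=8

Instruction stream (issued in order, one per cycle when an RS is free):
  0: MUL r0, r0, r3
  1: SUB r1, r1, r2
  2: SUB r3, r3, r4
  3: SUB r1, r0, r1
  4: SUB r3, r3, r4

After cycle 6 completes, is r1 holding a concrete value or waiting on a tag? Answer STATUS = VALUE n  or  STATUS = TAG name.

cycle 1: issue MUL r0<-Mul1 // r0:Mul1,r1:2,r2:8,r3:1,r4:8
cycle 2: issue SUB r1<-Add1 // r0:Mul1,r1:Add1,r2:8,r3:1,r4:8
cycle 3: issue SUB r3<-Add2 // r0:Mul1,r1:Add1,r2:8,r3:Add2,r4:8
cycle 4: CDB Add1=-6; issue SUB r1<-Add1 // r0:Mul1,r1:Add1,r2:8,r3:Add2,r4:8
cycle 5: CDB Add2=-7; issue SUB r3<-Add2 // r0:Mul1,r1:Add1,r2:8,r3:Add2,r4:8
cycle 6: CDB Mul1=1 // r0:1,r1:Add1,r2:8,r3:Add2,r4:8

STATUS = TAG Add1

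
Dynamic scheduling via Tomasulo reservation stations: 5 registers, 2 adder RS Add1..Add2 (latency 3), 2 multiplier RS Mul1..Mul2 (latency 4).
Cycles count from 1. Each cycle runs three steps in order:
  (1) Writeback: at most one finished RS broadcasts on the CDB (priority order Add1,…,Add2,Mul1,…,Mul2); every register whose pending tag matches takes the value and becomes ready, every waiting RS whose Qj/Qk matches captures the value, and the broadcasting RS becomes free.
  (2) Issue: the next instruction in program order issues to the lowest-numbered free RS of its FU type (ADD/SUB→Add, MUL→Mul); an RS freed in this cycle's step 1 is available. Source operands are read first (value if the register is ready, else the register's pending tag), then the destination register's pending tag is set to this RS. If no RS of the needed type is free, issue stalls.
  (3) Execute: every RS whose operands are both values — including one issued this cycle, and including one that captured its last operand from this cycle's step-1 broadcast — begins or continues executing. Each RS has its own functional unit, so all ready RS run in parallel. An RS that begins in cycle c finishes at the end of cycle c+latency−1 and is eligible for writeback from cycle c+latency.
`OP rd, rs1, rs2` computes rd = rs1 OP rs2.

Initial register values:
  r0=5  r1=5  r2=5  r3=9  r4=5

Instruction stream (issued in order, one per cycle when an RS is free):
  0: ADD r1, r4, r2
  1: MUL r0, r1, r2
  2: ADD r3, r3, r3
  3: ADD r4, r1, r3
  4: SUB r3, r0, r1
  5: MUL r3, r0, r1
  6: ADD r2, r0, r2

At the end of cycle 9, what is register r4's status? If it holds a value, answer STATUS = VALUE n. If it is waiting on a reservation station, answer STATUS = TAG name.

STATUS = VALUE 28

  c1: issue ADD r1<-Add1  regs: r0:5,r1:Add1,r2:5,r3:9,r4:5
  c2: issue MUL r0<-Mul1  regs: r0:Mul1,r1:Add1,r2:5,r3:9,r4:5
  c3: issue ADD r3<-Add2  regs: r0:Mul1,r1:Add1,r2:5,r3:Add2,r4:5
  c4: CDB Add1=10; issue ADD r4<-Add1  regs: r0:Mul1,r1:10,r2:5,r3:Add2,r4:Add1
  c5: stall  regs: r0:Mul1,r1:10,r2:5,r3:Add2,r4:Add1
  c6: CDB Add2=18; issue SUB r3<-Add2  regs: r0:Mul1,r1:10,r2:5,r3:Add2,r4:Add1
  c7: issue MUL r3<-Mul2  regs: r0:Mul1,r1:10,r2:5,r3:Mul2,r4:Add1
  c8: CDB Mul1=50; stall  regs: r0:50,r1:10,r2:5,r3:Mul2,r4:Add1
  c9: CDB Add1=28; issue ADD r2<-Add1  regs: r0:50,r1:10,r2:Add1,r3:Mul2,r4:28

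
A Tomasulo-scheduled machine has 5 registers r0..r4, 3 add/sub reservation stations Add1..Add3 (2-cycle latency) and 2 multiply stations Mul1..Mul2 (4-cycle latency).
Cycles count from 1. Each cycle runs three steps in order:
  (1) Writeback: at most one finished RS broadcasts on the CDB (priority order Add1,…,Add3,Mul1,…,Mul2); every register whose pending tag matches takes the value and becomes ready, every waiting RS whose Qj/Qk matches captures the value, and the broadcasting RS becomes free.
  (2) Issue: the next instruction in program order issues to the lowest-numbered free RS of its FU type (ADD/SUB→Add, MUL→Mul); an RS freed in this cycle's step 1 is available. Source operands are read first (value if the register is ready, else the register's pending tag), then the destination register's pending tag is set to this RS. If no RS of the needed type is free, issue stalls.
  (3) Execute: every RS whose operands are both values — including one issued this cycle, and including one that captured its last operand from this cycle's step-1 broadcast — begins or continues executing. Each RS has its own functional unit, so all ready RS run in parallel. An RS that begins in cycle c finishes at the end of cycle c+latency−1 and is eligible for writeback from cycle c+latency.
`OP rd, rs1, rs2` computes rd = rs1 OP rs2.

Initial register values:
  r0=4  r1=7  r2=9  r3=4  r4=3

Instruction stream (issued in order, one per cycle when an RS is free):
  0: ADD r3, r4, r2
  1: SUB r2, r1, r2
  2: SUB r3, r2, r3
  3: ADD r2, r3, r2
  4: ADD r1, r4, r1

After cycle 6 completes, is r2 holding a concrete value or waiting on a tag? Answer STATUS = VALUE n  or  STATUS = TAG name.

c1: issue ADD r3<-Add1 | r0:4,r1:7,r2:9,r3:Add1,r4:3
c2: issue SUB r2<-Add2 | r0:4,r1:7,r2:Add2,r3:Add1,r4:3
c3: CDB Add1=12; issue SUB r3<-Add1 | r0:4,r1:7,r2:Add2,r3:Add1,r4:3
c4: CDB Add2=-2; issue ADD r2<-Add2 | r0:4,r1:7,r2:Add2,r3:Add1,r4:3
c5: issue ADD r1<-Add3 | r0:4,r1:Add3,r2:Add2,r3:Add1,r4:3
c6: CDB Add1=-14 | r0:4,r1:Add3,r2:Add2,r3:-14,r4:3

STATUS = TAG Add2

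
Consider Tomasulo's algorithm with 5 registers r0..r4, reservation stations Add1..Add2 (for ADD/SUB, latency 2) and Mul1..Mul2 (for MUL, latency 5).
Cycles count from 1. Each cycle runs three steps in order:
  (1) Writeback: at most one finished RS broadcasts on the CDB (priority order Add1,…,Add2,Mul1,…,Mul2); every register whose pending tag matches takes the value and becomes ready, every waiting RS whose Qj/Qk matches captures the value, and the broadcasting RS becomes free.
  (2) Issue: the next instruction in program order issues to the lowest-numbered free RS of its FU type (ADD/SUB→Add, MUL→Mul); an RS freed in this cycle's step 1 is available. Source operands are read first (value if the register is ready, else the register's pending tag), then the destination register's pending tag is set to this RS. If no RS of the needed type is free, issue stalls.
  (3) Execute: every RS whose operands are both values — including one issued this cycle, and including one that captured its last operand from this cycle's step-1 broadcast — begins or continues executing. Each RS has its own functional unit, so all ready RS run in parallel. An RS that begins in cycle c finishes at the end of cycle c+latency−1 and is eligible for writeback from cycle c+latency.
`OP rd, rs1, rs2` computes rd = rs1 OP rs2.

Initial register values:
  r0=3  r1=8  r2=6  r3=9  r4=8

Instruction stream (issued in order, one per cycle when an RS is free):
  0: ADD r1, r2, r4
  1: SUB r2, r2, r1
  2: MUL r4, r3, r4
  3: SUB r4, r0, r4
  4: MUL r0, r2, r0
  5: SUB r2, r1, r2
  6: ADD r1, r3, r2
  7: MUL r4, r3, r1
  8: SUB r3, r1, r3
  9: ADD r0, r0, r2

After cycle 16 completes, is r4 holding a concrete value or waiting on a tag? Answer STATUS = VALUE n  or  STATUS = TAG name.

c1: issue ADD r1<-Add1 | r0:3,r1:Add1,r2:6,r3:9,r4:8
c2: issue SUB r2<-Add2 | r0:3,r1:Add1,r2:Add2,r3:9,r4:8
c3: CDB Add1=14; issue MUL r4<-Mul1 | r0:3,r1:14,r2:Add2,r3:9,r4:Mul1
c4: issue SUB r4<-Add1 | r0:3,r1:14,r2:Add2,r3:9,r4:Add1
c5: CDB Add2=-8; issue MUL r0<-Mul2 | r0:Mul2,r1:14,r2:-8,r3:9,r4:Add1
c6: issue SUB r2<-Add2 | r0:Mul2,r1:14,r2:Add2,r3:9,r4:Add1
c7: stall | r0:Mul2,r1:14,r2:Add2,r3:9,r4:Add1
c8: CDB Add2=22; issue ADD r1<-Add2 | r0:Mul2,r1:Add2,r2:22,r3:9,r4:Add1
c9: CDB Mul1=72; issue MUL r4<-Mul1 | r0:Mul2,r1:Add2,r2:22,r3:9,r4:Mul1
c10: CDB Add2=31; issue SUB r3<-Add2 | r0:Mul2,r1:31,r2:22,r3:Add2,r4:Mul1
c11: CDB Add1=-69; issue ADD r0<-Add1 | r0:Add1,r1:31,r2:22,r3:Add2,r4:Mul1
c12: CDB Add2=22 | r0:Add1,r1:31,r2:22,r3:22,r4:Mul1
c13: CDB Mul2=-24 | r0:Add1,r1:31,r2:22,r3:22,r4:Mul1
c14: - | r0:Add1,r1:31,r2:22,r3:22,r4:Mul1
c15: CDB Add1=-2 | r0:-2,r1:31,r2:22,r3:22,r4:Mul1
c16: CDB Mul1=279 | r0:-2,r1:31,r2:22,r3:22,r4:279

STATUS = VALUE 279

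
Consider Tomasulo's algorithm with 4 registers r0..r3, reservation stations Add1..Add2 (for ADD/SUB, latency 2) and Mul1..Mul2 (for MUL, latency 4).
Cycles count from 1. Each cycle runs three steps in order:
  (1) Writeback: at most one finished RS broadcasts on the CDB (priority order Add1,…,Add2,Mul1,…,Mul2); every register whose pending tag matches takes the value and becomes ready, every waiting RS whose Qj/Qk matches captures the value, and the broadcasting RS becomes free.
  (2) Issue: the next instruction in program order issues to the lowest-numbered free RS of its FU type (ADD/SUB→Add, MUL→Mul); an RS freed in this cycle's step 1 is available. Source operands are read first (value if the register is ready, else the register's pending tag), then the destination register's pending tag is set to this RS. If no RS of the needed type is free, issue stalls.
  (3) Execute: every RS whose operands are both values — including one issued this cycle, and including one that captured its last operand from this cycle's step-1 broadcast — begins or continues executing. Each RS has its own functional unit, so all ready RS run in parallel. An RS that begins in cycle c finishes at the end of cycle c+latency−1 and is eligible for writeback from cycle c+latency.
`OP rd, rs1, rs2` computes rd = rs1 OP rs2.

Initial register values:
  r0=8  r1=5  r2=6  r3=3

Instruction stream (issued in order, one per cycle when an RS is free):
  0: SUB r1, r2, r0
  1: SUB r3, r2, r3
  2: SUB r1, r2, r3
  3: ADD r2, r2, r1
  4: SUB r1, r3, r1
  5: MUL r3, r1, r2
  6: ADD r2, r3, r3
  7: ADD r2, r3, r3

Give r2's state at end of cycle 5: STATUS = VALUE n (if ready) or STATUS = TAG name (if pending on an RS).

  c1: issue SUB r1<-Add1  regs: r0:8,r1:Add1,r2:6,r3:3
  c2: issue SUB r3<-Add2  regs: r0:8,r1:Add1,r2:6,r3:Add2
  c3: CDB Add1=-2; issue SUB r1<-Add1  regs: r0:8,r1:Add1,r2:6,r3:Add2
  c4: CDB Add2=3; issue ADD r2<-Add2  regs: r0:8,r1:Add1,r2:Add2,r3:3
  c5: stall  regs: r0:8,r1:Add1,r2:Add2,r3:3

STATUS = TAG Add2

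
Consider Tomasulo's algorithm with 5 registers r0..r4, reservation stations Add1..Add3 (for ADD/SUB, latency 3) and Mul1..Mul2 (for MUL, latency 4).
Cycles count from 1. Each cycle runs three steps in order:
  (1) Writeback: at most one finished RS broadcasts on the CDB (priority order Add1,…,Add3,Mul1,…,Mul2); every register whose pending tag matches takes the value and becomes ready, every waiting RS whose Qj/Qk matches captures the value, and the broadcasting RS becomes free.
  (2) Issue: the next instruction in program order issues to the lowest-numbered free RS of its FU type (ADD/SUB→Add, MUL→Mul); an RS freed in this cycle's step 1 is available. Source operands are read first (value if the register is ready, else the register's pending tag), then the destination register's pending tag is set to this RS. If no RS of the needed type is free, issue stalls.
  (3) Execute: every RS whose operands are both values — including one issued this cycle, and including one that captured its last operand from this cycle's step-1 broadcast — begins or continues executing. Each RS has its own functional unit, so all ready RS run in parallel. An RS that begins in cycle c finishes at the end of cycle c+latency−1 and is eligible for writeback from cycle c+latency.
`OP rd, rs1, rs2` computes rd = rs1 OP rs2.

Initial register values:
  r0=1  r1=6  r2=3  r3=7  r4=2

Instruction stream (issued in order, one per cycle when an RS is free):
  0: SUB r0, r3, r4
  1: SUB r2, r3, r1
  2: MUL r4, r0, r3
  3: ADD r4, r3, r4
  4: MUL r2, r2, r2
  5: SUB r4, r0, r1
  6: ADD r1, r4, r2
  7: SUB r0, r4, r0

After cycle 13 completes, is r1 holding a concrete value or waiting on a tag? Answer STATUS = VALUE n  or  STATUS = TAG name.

STATUS = VALUE 0

c1: issue SUB r0<-Add1 | r0:Add1,r1:6,r2:3,r3:7,r4:2
c2: issue SUB r2<-Add2 | r0:Add1,r1:6,r2:Add2,r3:7,r4:2
c3: issue MUL r4<-Mul1 | r0:Add1,r1:6,r2:Add2,r3:7,r4:Mul1
c4: CDB Add1=5; issue ADD r4<-Add1 | r0:5,r1:6,r2:Add2,r3:7,r4:Add1
c5: CDB Add2=1; issue MUL r2<-Mul2 | r0:5,r1:6,r2:Mul2,r3:7,r4:Add1
c6: issue SUB r4<-Add2 | r0:5,r1:6,r2:Mul2,r3:7,r4:Add2
c7: issue ADD r1<-Add3 | r0:5,r1:Add3,r2:Mul2,r3:7,r4:Add2
c8: CDB Mul1=35; stall | r0:5,r1:Add3,r2:Mul2,r3:7,r4:Add2
c9: CDB Add2=-1; issue SUB r0<-Add2 | r0:Add2,r1:Add3,r2:Mul2,r3:7,r4:-1
c10: CDB Mul2=1 | r0:Add2,r1:Add3,r2:1,r3:7,r4:-1
c11: CDB Add1=42 | r0:Add2,r1:Add3,r2:1,r3:7,r4:-1
c12: CDB Add2=-6 | r0:-6,r1:Add3,r2:1,r3:7,r4:-1
c13: CDB Add3=0 | r0:-6,r1:0,r2:1,r3:7,r4:-1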